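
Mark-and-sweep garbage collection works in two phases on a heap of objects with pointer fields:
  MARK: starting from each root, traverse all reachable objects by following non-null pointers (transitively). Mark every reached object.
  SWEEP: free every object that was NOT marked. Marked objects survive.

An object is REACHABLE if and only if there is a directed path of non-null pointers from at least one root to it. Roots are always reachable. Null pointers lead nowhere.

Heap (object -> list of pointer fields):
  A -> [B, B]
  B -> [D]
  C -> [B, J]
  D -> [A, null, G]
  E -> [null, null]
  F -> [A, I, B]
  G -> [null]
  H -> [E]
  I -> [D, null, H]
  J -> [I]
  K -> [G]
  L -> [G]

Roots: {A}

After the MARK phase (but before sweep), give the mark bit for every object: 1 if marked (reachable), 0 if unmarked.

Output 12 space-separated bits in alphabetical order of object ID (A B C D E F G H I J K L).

Answer: 1 1 0 1 0 0 1 0 0 0 0 0

Derivation:
Roots: A
Mark A: refs=B B, marked=A
Mark B: refs=D, marked=A B
Mark D: refs=A null G, marked=A B D
Mark G: refs=null, marked=A B D G
Unmarked (collected): C E F H I J K L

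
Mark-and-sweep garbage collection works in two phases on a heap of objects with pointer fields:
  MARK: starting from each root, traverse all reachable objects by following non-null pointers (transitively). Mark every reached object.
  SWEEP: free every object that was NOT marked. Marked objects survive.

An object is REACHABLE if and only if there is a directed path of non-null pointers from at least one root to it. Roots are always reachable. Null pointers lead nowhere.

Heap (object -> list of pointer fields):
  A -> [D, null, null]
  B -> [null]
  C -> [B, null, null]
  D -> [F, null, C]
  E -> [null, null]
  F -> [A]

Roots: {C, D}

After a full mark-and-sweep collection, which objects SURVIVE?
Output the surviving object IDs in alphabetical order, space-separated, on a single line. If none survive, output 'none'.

Roots: C D
Mark C: refs=B null null, marked=C
Mark D: refs=F null C, marked=C D
Mark B: refs=null, marked=B C D
Mark F: refs=A, marked=B C D F
Mark A: refs=D null null, marked=A B C D F
Unmarked (collected): E

Answer: A B C D F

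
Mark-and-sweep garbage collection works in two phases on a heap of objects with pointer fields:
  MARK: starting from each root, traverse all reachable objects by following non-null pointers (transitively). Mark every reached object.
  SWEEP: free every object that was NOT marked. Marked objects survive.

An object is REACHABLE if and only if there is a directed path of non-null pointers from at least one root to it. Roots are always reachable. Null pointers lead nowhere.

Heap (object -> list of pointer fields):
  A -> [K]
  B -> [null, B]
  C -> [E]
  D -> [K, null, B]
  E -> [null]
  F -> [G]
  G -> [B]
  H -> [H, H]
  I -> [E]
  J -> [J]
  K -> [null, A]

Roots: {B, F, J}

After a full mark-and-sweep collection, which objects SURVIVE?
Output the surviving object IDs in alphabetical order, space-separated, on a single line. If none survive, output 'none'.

Answer: B F G J

Derivation:
Roots: B F J
Mark B: refs=null B, marked=B
Mark F: refs=G, marked=B F
Mark J: refs=J, marked=B F J
Mark G: refs=B, marked=B F G J
Unmarked (collected): A C D E H I K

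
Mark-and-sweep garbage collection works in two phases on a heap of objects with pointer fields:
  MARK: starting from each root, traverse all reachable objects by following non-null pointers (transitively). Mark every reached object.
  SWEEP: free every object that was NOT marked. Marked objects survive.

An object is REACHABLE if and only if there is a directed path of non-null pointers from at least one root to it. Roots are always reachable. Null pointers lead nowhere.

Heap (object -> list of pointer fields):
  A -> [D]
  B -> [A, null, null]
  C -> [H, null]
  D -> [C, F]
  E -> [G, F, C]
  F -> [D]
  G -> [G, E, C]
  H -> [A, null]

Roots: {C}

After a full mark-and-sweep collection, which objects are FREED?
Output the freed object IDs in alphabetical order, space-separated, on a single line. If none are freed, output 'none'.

Roots: C
Mark C: refs=H null, marked=C
Mark H: refs=A null, marked=C H
Mark A: refs=D, marked=A C H
Mark D: refs=C F, marked=A C D H
Mark F: refs=D, marked=A C D F H
Unmarked (collected): B E G

Answer: B E G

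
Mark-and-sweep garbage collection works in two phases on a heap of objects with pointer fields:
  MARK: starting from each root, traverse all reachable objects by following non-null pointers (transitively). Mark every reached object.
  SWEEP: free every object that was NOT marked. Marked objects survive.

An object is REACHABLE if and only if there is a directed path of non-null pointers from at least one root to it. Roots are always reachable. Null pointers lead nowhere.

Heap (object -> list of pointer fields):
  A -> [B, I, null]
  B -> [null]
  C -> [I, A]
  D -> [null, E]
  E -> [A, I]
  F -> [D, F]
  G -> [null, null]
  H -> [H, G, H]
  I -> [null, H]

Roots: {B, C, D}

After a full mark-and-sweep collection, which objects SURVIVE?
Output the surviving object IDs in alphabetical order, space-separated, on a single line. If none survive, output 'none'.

Roots: B C D
Mark B: refs=null, marked=B
Mark C: refs=I A, marked=B C
Mark D: refs=null E, marked=B C D
Mark I: refs=null H, marked=B C D I
Mark A: refs=B I null, marked=A B C D I
Mark E: refs=A I, marked=A B C D E I
Mark H: refs=H G H, marked=A B C D E H I
Mark G: refs=null null, marked=A B C D E G H I
Unmarked (collected): F

Answer: A B C D E G H I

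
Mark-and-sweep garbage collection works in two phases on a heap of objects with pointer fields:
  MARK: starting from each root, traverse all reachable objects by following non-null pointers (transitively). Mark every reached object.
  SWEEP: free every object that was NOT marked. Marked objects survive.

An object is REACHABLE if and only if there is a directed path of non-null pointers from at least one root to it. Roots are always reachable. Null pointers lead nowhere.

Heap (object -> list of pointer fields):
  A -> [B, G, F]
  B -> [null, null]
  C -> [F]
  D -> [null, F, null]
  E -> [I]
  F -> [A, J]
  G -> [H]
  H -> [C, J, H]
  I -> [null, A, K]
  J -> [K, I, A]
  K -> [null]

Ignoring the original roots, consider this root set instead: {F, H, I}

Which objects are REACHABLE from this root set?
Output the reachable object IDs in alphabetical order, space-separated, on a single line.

Answer: A B C F G H I J K

Derivation:
Roots: F H I
Mark F: refs=A J, marked=F
Mark H: refs=C J H, marked=F H
Mark I: refs=null A K, marked=F H I
Mark A: refs=B G F, marked=A F H I
Mark J: refs=K I A, marked=A F H I J
Mark C: refs=F, marked=A C F H I J
Mark K: refs=null, marked=A C F H I J K
Mark B: refs=null null, marked=A B C F H I J K
Mark G: refs=H, marked=A B C F G H I J K
Unmarked (collected): D E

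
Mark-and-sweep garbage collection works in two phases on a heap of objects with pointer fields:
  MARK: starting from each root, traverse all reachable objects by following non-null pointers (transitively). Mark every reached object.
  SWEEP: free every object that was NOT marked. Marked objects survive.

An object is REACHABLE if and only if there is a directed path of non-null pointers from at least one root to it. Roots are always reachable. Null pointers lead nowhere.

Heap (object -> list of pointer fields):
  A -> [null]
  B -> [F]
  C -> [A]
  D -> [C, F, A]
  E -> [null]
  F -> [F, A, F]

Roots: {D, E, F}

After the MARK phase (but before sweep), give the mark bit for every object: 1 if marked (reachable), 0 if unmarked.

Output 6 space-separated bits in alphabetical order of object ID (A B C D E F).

Answer: 1 0 1 1 1 1

Derivation:
Roots: D E F
Mark D: refs=C F A, marked=D
Mark E: refs=null, marked=D E
Mark F: refs=F A F, marked=D E F
Mark C: refs=A, marked=C D E F
Mark A: refs=null, marked=A C D E F
Unmarked (collected): B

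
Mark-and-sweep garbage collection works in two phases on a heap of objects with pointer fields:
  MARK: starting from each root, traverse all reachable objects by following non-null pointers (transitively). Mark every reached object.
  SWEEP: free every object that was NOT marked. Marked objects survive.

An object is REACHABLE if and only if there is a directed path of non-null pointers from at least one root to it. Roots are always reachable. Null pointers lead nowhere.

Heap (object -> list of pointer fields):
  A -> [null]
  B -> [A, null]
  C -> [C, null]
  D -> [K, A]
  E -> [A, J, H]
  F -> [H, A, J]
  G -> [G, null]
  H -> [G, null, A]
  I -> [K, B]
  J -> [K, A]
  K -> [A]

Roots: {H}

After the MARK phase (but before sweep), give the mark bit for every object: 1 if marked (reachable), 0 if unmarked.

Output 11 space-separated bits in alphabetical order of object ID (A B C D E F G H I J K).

Roots: H
Mark H: refs=G null A, marked=H
Mark G: refs=G null, marked=G H
Mark A: refs=null, marked=A G H
Unmarked (collected): B C D E F I J K

Answer: 1 0 0 0 0 0 1 1 0 0 0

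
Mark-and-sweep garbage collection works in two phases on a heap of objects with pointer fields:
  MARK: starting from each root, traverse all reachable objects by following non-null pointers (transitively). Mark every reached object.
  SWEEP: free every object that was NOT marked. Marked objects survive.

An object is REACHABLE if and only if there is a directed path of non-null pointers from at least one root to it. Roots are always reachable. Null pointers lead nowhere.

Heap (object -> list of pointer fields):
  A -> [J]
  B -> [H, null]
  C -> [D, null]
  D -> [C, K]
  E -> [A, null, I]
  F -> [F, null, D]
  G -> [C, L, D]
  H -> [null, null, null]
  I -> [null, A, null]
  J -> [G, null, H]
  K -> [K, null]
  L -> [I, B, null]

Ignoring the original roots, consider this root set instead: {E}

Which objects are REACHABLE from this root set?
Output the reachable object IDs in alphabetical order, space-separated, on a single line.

Roots: E
Mark E: refs=A null I, marked=E
Mark A: refs=J, marked=A E
Mark I: refs=null A null, marked=A E I
Mark J: refs=G null H, marked=A E I J
Mark G: refs=C L D, marked=A E G I J
Mark H: refs=null null null, marked=A E G H I J
Mark C: refs=D null, marked=A C E G H I J
Mark L: refs=I B null, marked=A C E G H I J L
Mark D: refs=C K, marked=A C D E G H I J L
Mark B: refs=H null, marked=A B C D E G H I J L
Mark K: refs=K null, marked=A B C D E G H I J K L
Unmarked (collected): F

Answer: A B C D E G H I J K L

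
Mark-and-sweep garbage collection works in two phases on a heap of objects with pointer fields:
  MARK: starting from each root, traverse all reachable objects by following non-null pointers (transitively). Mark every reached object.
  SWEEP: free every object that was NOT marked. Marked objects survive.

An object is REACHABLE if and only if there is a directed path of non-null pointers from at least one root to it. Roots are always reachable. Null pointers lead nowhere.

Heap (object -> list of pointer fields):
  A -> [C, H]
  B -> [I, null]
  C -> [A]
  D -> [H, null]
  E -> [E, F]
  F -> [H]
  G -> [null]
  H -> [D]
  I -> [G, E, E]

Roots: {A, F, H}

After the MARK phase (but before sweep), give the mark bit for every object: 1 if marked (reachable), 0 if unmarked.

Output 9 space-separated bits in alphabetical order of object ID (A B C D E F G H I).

Answer: 1 0 1 1 0 1 0 1 0

Derivation:
Roots: A F H
Mark A: refs=C H, marked=A
Mark F: refs=H, marked=A F
Mark H: refs=D, marked=A F H
Mark C: refs=A, marked=A C F H
Mark D: refs=H null, marked=A C D F H
Unmarked (collected): B E G I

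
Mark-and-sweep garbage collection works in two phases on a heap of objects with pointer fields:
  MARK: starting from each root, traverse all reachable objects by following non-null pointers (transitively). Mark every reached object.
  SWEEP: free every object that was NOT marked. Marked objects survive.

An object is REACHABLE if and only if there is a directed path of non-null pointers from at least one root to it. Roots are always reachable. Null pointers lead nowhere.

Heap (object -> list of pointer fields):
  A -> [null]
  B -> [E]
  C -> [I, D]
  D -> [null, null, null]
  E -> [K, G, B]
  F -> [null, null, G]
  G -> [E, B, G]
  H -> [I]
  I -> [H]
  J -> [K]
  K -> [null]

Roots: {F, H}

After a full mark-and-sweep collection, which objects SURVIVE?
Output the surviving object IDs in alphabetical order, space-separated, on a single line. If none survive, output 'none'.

Answer: B E F G H I K

Derivation:
Roots: F H
Mark F: refs=null null G, marked=F
Mark H: refs=I, marked=F H
Mark G: refs=E B G, marked=F G H
Mark I: refs=H, marked=F G H I
Mark E: refs=K G B, marked=E F G H I
Mark B: refs=E, marked=B E F G H I
Mark K: refs=null, marked=B E F G H I K
Unmarked (collected): A C D J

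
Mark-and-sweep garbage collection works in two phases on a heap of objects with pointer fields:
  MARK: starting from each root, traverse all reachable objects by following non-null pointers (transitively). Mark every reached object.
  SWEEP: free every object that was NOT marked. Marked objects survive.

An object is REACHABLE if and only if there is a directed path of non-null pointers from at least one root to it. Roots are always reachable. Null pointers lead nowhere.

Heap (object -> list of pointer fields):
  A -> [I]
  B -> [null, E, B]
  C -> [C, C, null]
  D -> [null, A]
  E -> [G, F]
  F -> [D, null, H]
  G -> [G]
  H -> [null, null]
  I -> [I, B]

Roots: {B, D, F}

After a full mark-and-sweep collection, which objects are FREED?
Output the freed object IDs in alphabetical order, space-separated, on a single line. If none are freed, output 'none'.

Roots: B D F
Mark B: refs=null E B, marked=B
Mark D: refs=null A, marked=B D
Mark F: refs=D null H, marked=B D F
Mark E: refs=G F, marked=B D E F
Mark A: refs=I, marked=A B D E F
Mark H: refs=null null, marked=A B D E F H
Mark G: refs=G, marked=A B D E F G H
Mark I: refs=I B, marked=A B D E F G H I
Unmarked (collected): C

Answer: C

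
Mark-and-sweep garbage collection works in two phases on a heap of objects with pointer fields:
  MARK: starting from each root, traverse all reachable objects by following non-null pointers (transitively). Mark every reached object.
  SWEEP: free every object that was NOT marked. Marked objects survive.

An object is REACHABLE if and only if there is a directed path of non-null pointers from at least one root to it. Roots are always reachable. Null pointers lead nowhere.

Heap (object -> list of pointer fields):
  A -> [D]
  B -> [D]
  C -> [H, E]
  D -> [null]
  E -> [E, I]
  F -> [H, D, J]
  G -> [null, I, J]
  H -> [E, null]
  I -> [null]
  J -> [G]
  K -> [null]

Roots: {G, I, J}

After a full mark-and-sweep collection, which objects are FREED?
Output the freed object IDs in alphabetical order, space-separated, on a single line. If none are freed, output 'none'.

Roots: G I J
Mark G: refs=null I J, marked=G
Mark I: refs=null, marked=G I
Mark J: refs=G, marked=G I J
Unmarked (collected): A B C D E F H K

Answer: A B C D E F H K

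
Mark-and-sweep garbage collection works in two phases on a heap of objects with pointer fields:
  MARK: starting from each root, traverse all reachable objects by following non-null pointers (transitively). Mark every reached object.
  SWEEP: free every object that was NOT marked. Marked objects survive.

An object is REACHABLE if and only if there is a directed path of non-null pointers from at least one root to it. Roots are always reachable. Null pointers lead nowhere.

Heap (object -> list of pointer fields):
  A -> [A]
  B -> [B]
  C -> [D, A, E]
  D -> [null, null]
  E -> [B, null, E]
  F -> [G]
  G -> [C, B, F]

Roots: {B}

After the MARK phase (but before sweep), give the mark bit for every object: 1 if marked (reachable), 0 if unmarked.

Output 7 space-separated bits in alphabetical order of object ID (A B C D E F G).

Answer: 0 1 0 0 0 0 0

Derivation:
Roots: B
Mark B: refs=B, marked=B
Unmarked (collected): A C D E F G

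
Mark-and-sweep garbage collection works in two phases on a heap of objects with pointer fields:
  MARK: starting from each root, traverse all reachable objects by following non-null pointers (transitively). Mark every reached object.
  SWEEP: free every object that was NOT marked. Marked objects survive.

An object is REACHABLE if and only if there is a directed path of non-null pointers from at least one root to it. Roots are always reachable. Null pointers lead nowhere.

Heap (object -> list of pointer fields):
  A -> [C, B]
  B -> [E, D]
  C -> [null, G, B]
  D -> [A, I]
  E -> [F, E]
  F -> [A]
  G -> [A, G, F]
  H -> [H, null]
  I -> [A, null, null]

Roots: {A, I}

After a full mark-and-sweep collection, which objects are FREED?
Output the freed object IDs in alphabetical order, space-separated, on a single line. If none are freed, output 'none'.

Roots: A I
Mark A: refs=C B, marked=A
Mark I: refs=A null null, marked=A I
Mark C: refs=null G B, marked=A C I
Mark B: refs=E D, marked=A B C I
Mark G: refs=A G F, marked=A B C G I
Mark E: refs=F E, marked=A B C E G I
Mark D: refs=A I, marked=A B C D E G I
Mark F: refs=A, marked=A B C D E F G I
Unmarked (collected): H

Answer: H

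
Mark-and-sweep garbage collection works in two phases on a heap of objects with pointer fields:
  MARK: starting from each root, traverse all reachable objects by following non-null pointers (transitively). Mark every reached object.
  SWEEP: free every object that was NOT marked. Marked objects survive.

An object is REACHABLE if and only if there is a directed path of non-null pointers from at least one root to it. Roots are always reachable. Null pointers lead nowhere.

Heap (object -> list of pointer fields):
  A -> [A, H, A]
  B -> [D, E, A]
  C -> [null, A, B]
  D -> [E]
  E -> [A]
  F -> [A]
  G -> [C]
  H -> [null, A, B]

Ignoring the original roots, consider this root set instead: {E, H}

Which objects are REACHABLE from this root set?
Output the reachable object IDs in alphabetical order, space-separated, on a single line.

Answer: A B D E H

Derivation:
Roots: E H
Mark E: refs=A, marked=E
Mark H: refs=null A B, marked=E H
Mark A: refs=A H A, marked=A E H
Mark B: refs=D E A, marked=A B E H
Mark D: refs=E, marked=A B D E H
Unmarked (collected): C F G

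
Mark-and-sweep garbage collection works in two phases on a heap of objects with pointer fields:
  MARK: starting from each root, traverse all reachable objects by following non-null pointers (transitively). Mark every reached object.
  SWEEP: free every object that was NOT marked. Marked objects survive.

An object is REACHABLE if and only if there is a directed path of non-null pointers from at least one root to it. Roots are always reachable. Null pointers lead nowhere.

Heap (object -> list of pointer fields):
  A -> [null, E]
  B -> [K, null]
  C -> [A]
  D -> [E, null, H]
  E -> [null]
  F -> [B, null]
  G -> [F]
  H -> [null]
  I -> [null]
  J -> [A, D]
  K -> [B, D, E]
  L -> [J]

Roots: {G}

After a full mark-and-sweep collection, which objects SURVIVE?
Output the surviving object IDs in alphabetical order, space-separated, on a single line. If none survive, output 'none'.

Answer: B D E F G H K

Derivation:
Roots: G
Mark G: refs=F, marked=G
Mark F: refs=B null, marked=F G
Mark B: refs=K null, marked=B F G
Mark K: refs=B D E, marked=B F G K
Mark D: refs=E null H, marked=B D F G K
Mark E: refs=null, marked=B D E F G K
Mark H: refs=null, marked=B D E F G H K
Unmarked (collected): A C I J L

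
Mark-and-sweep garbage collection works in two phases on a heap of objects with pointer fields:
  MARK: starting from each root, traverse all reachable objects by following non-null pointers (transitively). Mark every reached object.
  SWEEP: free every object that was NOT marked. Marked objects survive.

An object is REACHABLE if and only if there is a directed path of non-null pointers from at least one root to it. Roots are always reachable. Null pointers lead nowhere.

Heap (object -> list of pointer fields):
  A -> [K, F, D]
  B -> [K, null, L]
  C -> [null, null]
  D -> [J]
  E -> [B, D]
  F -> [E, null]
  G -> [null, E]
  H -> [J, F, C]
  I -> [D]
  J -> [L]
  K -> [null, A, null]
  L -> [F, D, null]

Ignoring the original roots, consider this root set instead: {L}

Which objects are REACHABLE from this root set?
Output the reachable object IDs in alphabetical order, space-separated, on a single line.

Answer: A B D E F J K L

Derivation:
Roots: L
Mark L: refs=F D null, marked=L
Mark F: refs=E null, marked=F L
Mark D: refs=J, marked=D F L
Mark E: refs=B D, marked=D E F L
Mark J: refs=L, marked=D E F J L
Mark B: refs=K null L, marked=B D E F J L
Mark K: refs=null A null, marked=B D E F J K L
Mark A: refs=K F D, marked=A B D E F J K L
Unmarked (collected): C G H I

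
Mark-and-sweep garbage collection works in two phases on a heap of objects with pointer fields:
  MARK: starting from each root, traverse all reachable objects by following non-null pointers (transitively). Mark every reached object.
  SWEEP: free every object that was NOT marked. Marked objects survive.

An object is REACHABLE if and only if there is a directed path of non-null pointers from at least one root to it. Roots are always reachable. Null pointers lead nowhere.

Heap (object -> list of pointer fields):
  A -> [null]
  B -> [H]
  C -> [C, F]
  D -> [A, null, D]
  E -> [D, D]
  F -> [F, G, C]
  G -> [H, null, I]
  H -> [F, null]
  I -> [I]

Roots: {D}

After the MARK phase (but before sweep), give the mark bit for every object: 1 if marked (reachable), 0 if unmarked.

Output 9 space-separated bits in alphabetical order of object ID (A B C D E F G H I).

Answer: 1 0 0 1 0 0 0 0 0

Derivation:
Roots: D
Mark D: refs=A null D, marked=D
Mark A: refs=null, marked=A D
Unmarked (collected): B C E F G H I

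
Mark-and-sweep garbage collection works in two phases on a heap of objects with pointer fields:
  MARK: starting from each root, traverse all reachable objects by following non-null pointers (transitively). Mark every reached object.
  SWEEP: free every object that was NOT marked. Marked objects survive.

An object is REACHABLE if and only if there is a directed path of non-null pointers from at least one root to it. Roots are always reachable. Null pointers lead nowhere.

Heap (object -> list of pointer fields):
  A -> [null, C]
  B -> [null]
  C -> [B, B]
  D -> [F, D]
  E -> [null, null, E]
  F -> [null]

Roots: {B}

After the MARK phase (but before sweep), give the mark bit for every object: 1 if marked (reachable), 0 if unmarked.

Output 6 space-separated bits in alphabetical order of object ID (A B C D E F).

Roots: B
Mark B: refs=null, marked=B
Unmarked (collected): A C D E F

Answer: 0 1 0 0 0 0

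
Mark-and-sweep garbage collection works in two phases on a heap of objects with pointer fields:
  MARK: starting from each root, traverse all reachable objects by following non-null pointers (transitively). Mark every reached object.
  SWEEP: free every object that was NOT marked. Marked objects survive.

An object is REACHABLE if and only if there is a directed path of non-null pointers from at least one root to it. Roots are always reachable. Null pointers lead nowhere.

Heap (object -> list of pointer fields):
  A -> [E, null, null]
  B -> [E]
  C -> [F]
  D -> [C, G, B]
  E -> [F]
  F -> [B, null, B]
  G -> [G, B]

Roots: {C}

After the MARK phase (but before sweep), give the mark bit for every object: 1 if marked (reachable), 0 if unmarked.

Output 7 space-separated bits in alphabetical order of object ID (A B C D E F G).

Roots: C
Mark C: refs=F, marked=C
Mark F: refs=B null B, marked=C F
Mark B: refs=E, marked=B C F
Mark E: refs=F, marked=B C E F
Unmarked (collected): A D G

Answer: 0 1 1 0 1 1 0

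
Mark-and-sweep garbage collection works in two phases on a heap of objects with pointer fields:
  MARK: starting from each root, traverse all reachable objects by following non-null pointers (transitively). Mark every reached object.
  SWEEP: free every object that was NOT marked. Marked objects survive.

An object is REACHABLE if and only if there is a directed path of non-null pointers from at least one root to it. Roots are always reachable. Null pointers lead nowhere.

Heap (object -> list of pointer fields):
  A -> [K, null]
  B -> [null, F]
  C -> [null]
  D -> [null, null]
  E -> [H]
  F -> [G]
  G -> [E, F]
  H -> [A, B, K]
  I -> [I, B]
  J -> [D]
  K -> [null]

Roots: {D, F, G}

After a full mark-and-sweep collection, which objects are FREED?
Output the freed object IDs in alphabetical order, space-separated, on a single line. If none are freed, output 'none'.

Answer: C I J

Derivation:
Roots: D F G
Mark D: refs=null null, marked=D
Mark F: refs=G, marked=D F
Mark G: refs=E F, marked=D F G
Mark E: refs=H, marked=D E F G
Mark H: refs=A B K, marked=D E F G H
Mark A: refs=K null, marked=A D E F G H
Mark B: refs=null F, marked=A B D E F G H
Mark K: refs=null, marked=A B D E F G H K
Unmarked (collected): C I J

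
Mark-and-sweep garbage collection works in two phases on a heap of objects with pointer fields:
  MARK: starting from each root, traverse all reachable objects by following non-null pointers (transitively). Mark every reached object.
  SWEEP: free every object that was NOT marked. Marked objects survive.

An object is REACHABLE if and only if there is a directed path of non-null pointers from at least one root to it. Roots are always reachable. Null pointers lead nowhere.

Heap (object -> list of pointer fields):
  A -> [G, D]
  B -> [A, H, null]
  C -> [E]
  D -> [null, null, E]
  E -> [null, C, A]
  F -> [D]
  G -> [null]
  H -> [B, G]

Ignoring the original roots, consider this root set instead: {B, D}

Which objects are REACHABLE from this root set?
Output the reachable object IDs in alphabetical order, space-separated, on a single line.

Roots: B D
Mark B: refs=A H null, marked=B
Mark D: refs=null null E, marked=B D
Mark A: refs=G D, marked=A B D
Mark H: refs=B G, marked=A B D H
Mark E: refs=null C A, marked=A B D E H
Mark G: refs=null, marked=A B D E G H
Mark C: refs=E, marked=A B C D E G H
Unmarked (collected): F

Answer: A B C D E G H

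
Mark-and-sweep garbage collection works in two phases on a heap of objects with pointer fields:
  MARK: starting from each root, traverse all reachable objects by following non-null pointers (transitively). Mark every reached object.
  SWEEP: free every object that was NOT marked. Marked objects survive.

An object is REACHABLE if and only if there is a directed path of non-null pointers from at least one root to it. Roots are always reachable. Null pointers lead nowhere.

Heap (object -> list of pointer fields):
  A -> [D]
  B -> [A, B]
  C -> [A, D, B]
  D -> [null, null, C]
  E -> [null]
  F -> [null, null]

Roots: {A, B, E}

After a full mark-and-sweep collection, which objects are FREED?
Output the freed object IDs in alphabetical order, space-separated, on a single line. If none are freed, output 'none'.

Answer: F

Derivation:
Roots: A B E
Mark A: refs=D, marked=A
Mark B: refs=A B, marked=A B
Mark E: refs=null, marked=A B E
Mark D: refs=null null C, marked=A B D E
Mark C: refs=A D B, marked=A B C D E
Unmarked (collected): F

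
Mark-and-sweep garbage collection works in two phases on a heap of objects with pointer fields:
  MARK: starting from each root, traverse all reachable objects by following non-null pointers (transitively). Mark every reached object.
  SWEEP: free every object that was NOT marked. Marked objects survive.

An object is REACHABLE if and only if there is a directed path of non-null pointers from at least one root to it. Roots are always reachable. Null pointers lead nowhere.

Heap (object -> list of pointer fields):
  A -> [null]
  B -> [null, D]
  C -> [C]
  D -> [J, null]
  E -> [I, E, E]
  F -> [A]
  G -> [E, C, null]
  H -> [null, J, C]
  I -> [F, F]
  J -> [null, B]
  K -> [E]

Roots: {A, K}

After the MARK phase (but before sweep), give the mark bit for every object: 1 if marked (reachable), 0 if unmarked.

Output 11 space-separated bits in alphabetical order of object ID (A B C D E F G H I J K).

Answer: 1 0 0 0 1 1 0 0 1 0 1

Derivation:
Roots: A K
Mark A: refs=null, marked=A
Mark K: refs=E, marked=A K
Mark E: refs=I E E, marked=A E K
Mark I: refs=F F, marked=A E I K
Mark F: refs=A, marked=A E F I K
Unmarked (collected): B C D G H J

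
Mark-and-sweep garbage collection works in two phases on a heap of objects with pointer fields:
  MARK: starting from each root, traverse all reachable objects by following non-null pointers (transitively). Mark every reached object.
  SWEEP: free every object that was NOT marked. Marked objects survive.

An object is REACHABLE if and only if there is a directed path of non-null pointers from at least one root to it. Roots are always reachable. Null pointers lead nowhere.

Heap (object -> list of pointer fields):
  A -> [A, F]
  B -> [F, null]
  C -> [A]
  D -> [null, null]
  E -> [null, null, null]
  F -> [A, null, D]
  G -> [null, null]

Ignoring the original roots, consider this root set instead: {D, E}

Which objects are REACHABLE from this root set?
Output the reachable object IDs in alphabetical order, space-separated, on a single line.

Answer: D E

Derivation:
Roots: D E
Mark D: refs=null null, marked=D
Mark E: refs=null null null, marked=D E
Unmarked (collected): A B C F G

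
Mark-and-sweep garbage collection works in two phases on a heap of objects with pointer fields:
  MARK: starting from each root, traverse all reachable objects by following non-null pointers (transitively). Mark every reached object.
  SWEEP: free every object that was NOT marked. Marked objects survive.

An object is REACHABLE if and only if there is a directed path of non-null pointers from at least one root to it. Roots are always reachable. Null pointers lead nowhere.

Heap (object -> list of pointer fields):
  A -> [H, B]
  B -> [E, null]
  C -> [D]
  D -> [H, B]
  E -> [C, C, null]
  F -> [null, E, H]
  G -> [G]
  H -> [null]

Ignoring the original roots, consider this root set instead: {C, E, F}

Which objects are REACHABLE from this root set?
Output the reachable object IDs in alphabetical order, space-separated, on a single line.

Answer: B C D E F H

Derivation:
Roots: C E F
Mark C: refs=D, marked=C
Mark E: refs=C C null, marked=C E
Mark F: refs=null E H, marked=C E F
Mark D: refs=H B, marked=C D E F
Mark H: refs=null, marked=C D E F H
Mark B: refs=E null, marked=B C D E F H
Unmarked (collected): A G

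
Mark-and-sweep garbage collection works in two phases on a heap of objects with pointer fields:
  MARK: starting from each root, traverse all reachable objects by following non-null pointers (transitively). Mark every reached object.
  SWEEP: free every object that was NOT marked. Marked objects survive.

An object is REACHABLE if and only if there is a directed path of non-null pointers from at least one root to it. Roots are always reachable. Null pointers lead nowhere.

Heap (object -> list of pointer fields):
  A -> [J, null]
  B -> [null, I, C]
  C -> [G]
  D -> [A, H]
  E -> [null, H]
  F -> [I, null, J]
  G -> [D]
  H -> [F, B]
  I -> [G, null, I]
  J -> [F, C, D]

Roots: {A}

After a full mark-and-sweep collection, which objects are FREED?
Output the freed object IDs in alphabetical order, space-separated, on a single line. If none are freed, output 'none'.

Answer: E

Derivation:
Roots: A
Mark A: refs=J null, marked=A
Mark J: refs=F C D, marked=A J
Mark F: refs=I null J, marked=A F J
Mark C: refs=G, marked=A C F J
Mark D: refs=A H, marked=A C D F J
Mark I: refs=G null I, marked=A C D F I J
Mark G: refs=D, marked=A C D F G I J
Mark H: refs=F B, marked=A C D F G H I J
Mark B: refs=null I C, marked=A B C D F G H I J
Unmarked (collected): E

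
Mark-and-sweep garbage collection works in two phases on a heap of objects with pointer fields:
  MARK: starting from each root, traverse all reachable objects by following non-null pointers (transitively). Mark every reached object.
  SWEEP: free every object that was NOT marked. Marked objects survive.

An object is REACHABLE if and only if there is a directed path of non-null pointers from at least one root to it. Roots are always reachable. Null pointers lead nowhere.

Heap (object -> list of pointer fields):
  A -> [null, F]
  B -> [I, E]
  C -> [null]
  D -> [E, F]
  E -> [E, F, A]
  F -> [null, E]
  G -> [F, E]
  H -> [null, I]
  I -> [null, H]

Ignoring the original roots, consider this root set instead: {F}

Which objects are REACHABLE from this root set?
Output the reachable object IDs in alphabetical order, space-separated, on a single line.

Roots: F
Mark F: refs=null E, marked=F
Mark E: refs=E F A, marked=E F
Mark A: refs=null F, marked=A E F
Unmarked (collected): B C D G H I

Answer: A E F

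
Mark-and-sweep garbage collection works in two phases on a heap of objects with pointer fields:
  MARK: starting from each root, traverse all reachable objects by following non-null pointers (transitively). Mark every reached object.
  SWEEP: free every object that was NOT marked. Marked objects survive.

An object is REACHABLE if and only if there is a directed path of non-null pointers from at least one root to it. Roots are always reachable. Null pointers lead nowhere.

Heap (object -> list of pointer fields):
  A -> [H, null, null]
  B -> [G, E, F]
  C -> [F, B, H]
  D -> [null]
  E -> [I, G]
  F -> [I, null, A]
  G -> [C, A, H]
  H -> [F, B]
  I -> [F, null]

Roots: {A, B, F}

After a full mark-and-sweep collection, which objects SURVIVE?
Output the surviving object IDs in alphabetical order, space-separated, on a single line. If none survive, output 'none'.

Roots: A B F
Mark A: refs=H null null, marked=A
Mark B: refs=G E F, marked=A B
Mark F: refs=I null A, marked=A B F
Mark H: refs=F B, marked=A B F H
Mark G: refs=C A H, marked=A B F G H
Mark E: refs=I G, marked=A B E F G H
Mark I: refs=F null, marked=A B E F G H I
Mark C: refs=F B H, marked=A B C E F G H I
Unmarked (collected): D

Answer: A B C E F G H I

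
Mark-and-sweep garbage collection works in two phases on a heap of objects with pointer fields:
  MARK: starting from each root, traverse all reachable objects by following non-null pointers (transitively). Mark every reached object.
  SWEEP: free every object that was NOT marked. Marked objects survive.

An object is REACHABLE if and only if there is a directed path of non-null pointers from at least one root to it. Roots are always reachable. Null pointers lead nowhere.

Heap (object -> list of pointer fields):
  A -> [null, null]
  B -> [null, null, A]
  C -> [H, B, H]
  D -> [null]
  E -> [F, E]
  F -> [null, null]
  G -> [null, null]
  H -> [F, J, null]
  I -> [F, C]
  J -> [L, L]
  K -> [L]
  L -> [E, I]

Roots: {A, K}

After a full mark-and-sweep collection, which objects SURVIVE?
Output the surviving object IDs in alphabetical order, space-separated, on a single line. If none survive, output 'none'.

Answer: A B C E F H I J K L

Derivation:
Roots: A K
Mark A: refs=null null, marked=A
Mark K: refs=L, marked=A K
Mark L: refs=E I, marked=A K L
Mark E: refs=F E, marked=A E K L
Mark I: refs=F C, marked=A E I K L
Mark F: refs=null null, marked=A E F I K L
Mark C: refs=H B H, marked=A C E F I K L
Mark H: refs=F J null, marked=A C E F H I K L
Mark B: refs=null null A, marked=A B C E F H I K L
Mark J: refs=L L, marked=A B C E F H I J K L
Unmarked (collected): D G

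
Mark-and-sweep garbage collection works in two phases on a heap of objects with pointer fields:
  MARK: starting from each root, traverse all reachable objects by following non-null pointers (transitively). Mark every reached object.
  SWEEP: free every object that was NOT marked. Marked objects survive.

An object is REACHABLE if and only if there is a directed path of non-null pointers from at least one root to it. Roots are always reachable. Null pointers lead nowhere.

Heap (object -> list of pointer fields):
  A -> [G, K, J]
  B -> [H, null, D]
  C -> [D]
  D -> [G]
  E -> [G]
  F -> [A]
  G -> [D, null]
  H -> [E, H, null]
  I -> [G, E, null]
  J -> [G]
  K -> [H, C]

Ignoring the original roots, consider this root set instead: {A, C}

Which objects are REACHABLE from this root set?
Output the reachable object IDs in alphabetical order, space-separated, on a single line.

Roots: A C
Mark A: refs=G K J, marked=A
Mark C: refs=D, marked=A C
Mark G: refs=D null, marked=A C G
Mark K: refs=H C, marked=A C G K
Mark J: refs=G, marked=A C G J K
Mark D: refs=G, marked=A C D G J K
Mark H: refs=E H null, marked=A C D G H J K
Mark E: refs=G, marked=A C D E G H J K
Unmarked (collected): B F I

Answer: A C D E G H J K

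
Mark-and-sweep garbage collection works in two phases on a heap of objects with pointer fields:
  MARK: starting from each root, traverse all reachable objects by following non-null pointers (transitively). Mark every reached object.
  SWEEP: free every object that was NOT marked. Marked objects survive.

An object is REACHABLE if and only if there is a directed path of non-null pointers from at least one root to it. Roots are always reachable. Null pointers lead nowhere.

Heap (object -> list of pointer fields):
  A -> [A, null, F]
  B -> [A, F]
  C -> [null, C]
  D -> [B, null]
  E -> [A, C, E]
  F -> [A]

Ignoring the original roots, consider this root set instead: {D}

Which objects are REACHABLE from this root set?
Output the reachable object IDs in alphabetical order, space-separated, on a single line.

Answer: A B D F

Derivation:
Roots: D
Mark D: refs=B null, marked=D
Mark B: refs=A F, marked=B D
Mark A: refs=A null F, marked=A B D
Mark F: refs=A, marked=A B D F
Unmarked (collected): C E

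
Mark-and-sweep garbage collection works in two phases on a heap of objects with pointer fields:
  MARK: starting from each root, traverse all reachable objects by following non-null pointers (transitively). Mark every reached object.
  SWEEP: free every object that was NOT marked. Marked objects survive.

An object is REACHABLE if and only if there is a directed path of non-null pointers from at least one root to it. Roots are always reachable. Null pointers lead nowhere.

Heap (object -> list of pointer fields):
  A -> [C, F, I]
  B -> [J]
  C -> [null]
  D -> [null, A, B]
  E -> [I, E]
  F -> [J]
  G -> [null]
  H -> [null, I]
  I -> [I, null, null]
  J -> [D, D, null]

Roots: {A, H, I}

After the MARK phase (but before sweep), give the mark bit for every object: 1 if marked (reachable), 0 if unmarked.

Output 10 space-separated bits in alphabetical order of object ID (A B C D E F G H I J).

Roots: A H I
Mark A: refs=C F I, marked=A
Mark H: refs=null I, marked=A H
Mark I: refs=I null null, marked=A H I
Mark C: refs=null, marked=A C H I
Mark F: refs=J, marked=A C F H I
Mark J: refs=D D null, marked=A C F H I J
Mark D: refs=null A B, marked=A C D F H I J
Mark B: refs=J, marked=A B C D F H I J
Unmarked (collected): E G

Answer: 1 1 1 1 0 1 0 1 1 1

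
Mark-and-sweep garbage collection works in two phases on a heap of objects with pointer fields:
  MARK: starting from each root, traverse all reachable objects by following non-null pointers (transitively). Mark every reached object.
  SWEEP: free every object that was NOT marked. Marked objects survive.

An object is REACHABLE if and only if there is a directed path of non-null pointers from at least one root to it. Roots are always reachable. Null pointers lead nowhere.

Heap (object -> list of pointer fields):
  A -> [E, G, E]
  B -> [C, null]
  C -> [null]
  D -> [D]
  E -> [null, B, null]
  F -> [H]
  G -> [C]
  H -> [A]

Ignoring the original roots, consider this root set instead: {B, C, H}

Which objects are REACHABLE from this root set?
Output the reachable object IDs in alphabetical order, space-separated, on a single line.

Answer: A B C E G H

Derivation:
Roots: B C H
Mark B: refs=C null, marked=B
Mark C: refs=null, marked=B C
Mark H: refs=A, marked=B C H
Mark A: refs=E G E, marked=A B C H
Mark E: refs=null B null, marked=A B C E H
Mark G: refs=C, marked=A B C E G H
Unmarked (collected): D F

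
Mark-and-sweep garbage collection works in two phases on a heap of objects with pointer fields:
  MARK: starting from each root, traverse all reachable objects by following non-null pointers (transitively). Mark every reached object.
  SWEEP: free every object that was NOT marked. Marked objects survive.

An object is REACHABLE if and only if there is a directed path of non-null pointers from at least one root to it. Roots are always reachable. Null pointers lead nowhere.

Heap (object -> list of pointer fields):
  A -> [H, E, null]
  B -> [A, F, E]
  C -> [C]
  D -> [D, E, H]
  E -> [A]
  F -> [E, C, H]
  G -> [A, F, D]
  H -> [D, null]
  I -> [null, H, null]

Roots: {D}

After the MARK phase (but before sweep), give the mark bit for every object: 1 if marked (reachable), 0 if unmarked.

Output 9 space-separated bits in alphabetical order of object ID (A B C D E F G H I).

Roots: D
Mark D: refs=D E H, marked=D
Mark E: refs=A, marked=D E
Mark H: refs=D null, marked=D E H
Mark A: refs=H E null, marked=A D E H
Unmarked (collected): B C F G I

Answer: 1 0 0 1 1 0 0 1 0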